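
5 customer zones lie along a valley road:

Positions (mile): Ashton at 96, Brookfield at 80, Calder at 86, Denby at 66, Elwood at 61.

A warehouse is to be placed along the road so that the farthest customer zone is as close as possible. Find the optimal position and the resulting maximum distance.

location 78.5, max distance 17.5

The 1-center on a line is the midpoint of the two extreme points: leftmost at 61, rightmost at 96.
Optimal location = (61 + 96)/2 = 78.5; maximum distance = (96 − 61)/2 = 17.5.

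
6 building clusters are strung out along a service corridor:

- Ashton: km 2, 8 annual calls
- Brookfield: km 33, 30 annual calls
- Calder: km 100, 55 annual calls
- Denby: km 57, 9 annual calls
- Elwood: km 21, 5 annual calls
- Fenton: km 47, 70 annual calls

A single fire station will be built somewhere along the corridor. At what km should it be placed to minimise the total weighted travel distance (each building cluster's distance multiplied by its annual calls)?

For a sum of weighted absolute distances on a line, the optimum is the weighted median (not the mean). Total weight W = 177; half-weight = 88.5.
Sort by position and accumulate weight:
  km 2 (Ashton, w=8) → cum 8
  km 21 (Elwood, w=5) → cum 13
  km 33 (Brookfield, w=30) → cum 43
  km 47 (Fenton, w=70) → cum 113  ≥ 88.5 → median here
  km 57 (Denby, w=9) → cum 122
  km 100 (Calder, w=55) → cum 177
Optimal location: km 47.

x = 47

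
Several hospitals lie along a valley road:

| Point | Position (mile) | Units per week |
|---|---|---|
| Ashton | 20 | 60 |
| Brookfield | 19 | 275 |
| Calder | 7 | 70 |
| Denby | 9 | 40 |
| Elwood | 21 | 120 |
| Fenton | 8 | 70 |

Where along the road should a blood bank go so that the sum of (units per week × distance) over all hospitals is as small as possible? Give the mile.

x = 19

For a sum of weighted absolute distances on a line, the optimum is the weighted median (not the mean). Total weight W = 635; half-weight = 317.5.
Sort by position and accumulate weight:
  mile 7 (Calder, w=70) → cum 70
  mile 8 (Fenton, w=70) → cum 140
  mile 9 (Denby, w=40) → cum 180
  mile 19 (Brookfield, w=275) → cum 455  ≥ 317.5 → median here
  mile 20 (Ashton, w=60) → cum 515
  mile 21 (Elwood, w=120) → cum 635
Optimal location: mile 19.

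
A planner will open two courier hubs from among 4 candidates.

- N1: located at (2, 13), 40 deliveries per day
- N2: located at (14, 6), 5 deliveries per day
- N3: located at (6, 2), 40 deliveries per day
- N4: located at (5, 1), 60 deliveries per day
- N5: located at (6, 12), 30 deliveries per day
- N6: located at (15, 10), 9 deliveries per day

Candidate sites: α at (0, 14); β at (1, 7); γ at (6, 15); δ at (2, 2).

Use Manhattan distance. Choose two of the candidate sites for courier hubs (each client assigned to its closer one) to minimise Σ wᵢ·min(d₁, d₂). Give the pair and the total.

{γ, δ}, total 936

Evaluate every pair (each demand assigned to the nearer of the two):
  {γ, δ}: total = 936
  {α, δ}: total = 1011
  {β, δ}: total = 1203
  {β, γ}: total = 1526
  {α, β}: total = 1583
  {α, γ}: total = 1841
Best pair: {γ, δ} with total 936.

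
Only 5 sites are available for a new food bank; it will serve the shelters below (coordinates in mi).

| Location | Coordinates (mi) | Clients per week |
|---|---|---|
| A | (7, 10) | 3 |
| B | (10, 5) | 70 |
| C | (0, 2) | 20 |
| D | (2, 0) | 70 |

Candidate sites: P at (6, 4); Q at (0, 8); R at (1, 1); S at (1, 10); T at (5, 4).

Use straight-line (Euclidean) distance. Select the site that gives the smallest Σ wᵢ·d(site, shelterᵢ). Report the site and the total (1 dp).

P, total 829.3 mi

Total weighted distance at each candidate:
  P (6, 4): total = 829.3
  Q (0, 8): total = 1449.9
  R (1, 1): total = 849.1
  S (1, 10): total = 1603.4
  T (5, 4): total = 833.6
Minimum is at P with total 829.3 mi.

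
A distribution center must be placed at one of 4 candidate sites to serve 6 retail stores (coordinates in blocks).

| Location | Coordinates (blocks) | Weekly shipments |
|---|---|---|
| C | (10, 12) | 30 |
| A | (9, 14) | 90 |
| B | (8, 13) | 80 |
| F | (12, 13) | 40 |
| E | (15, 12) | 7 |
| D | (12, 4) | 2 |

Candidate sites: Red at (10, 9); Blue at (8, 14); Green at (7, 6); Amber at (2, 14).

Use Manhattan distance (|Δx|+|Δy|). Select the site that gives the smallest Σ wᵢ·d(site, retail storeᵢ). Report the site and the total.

Total weighted distance at each candidate:
  Red (10, 9): total = 1420
  Blue (8, 14): total = 581
  Green (7, 6): total = 2402
  Amber (2, 14): total = 2075
Minimum is at Blue with total 581 blocks.

Blue, total 581 blocks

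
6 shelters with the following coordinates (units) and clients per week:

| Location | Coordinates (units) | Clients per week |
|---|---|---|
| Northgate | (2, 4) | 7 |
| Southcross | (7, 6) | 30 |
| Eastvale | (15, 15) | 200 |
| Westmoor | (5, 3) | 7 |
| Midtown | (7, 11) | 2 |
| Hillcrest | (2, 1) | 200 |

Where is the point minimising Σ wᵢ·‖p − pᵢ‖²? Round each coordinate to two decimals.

(8.24, 7.74)

The minimiser of Σwᵢ‖p−pᵢ‖² is the weighted centroid p* = (Σwᵢpᵢ)/(Σwᵢ).
Σwᵢ = 446.
Σwᵢxᵢ = 7·2 + 30·7 + 200·15 + 7·5 + 2·7 + 200·2 = 3673.
Σwᵢyᵢ = 7·4 + 30·6 + 200·15 + 7·3 + 2·11 + 200·1 = 3451.
x* = 3673/446 = 8.24, y* = 3451/446 = 7.74.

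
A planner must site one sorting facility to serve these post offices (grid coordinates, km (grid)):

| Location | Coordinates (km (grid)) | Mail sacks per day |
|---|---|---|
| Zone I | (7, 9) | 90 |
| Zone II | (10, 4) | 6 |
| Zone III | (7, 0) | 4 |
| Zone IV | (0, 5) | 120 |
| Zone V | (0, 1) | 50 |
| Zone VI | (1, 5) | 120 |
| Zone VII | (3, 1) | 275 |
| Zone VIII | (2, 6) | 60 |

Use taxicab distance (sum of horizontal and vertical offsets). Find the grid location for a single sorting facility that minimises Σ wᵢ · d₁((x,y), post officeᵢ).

Manhattan distance separates: Σwᵢ(|x−xᵢ|+|y−yᵢ|) = Σwᵢ|x−xᵢ| + Σwᵢ|y−yᵢ|, so x and y are optimised independently as 1-D weighted medians.
Total weight W = 725; half = 362.5.
x-coordinate, sorted with cumulative weight:
  x=0 (Zone IV, w=120) cum 120
  x=0 (Zone V, w=50) cum 170
  x=1 (Zone VI, w=120) cum 290
  x=2 (Zone VIII, w=60) cum 350
  x=3 (Zone VII, w=275) cum 625  ← median
  x=7 (Zone I, w=90) cum 715
  x=7 (Zone III, w=4) cum 719
  x=10 (Zone II, w=6) cum 725
⇒ x* = 3
y-coordinate, sorted with cumulative weight:
  y=0 (Zone III, w=4) cum 4
  y=1 (Zone V, w=50) cum 54
  y=1 (Zone VII, w=275) cum 329
  y=4 (Zone II, w=6) cum 335
  y=5 (Zone IV, w=120) cum 455  ← median
  y=5 (Zone VI, w=120) cum 575
  y=6 (Zone VIII, w=60) cum 635
  y=9 (Zone I, w=90) cum 725
⇒ y* = 5

(3, 5)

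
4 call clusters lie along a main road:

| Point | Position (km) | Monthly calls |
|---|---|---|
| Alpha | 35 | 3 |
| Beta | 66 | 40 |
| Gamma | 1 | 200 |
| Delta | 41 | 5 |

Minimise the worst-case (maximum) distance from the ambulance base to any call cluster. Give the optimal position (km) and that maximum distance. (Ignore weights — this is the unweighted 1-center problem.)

The 1-center on a line is the midpoint of the two extreme points: leftmost at 1, rightmost at 66.
Optimal location = (1 + 66)/2 = 33.5; maximum distance = (66 − 1)/2 = 32.5.

location 33.5, max distance 32.5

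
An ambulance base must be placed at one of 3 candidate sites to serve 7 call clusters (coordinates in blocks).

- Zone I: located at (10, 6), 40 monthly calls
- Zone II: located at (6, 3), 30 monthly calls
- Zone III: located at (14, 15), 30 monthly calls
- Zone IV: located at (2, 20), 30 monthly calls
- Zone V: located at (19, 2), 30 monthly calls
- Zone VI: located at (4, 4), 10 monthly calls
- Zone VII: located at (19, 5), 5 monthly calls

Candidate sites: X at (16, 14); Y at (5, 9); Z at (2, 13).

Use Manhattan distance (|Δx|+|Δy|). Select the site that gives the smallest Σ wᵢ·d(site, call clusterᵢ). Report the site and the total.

Total weighted distance at each candidate:
  X (16, 14): total = 2610
  Y (5, 9): total = 2180
  Z (2, 13): total = 2725
Minimum is at Y with total 2180 blocks.

Y, total 2180 blocks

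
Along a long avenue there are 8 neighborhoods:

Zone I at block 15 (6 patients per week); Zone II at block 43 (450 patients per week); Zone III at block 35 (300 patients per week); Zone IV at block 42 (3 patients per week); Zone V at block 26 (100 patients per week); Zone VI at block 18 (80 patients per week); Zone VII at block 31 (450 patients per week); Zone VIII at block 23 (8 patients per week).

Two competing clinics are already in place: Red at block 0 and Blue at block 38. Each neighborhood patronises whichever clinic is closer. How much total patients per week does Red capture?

The indifferent point is the midpoint (0+38)/2 = 19; neighborhoods left of it (closer to Red at 0) go to Red, those right go to Blue.
  Zone I at 15 (w=6) → Red
  Zone VI at 18 (w=80) → Red
  Zone VIII at 23 (w=8) → Blue
  Zone V at 26 (w=100) → Blue
  Zone VII at 31 (w=450) → Blue
  Zone III at 35 (w=300) → Blue
  Zone IV at 42 (w=3) → Blue
  Zone II at 43 (w=450) → Blue
Red captures 86; Blue captures 1311.

86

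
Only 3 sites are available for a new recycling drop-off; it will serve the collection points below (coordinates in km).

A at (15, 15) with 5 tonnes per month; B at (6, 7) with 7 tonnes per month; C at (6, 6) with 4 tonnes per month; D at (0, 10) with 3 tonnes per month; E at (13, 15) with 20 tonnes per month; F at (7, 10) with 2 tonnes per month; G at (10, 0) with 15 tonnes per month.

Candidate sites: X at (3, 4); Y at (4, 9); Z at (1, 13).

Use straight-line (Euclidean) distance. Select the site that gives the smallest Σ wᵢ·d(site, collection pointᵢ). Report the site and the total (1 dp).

Y, total 494.1 km

Total weighted distance at each candidate:
  X (3, 4): total = 578.3
  Y (4, 9): total = 494.1
  Z (1, 13): total = 663.2
Minimum is at Y with total 494.1 km.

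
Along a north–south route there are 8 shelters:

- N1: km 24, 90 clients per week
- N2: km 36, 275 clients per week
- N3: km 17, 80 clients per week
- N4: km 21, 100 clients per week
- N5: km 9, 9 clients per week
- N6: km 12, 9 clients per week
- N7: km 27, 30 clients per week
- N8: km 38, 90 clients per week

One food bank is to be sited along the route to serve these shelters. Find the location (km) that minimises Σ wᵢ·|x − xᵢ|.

For a sum of weighted absolute distances on a line, the optimum is the weighted median (not the mean). Total weight W = 683; half-weight = 341.5.
Sort by position and accumulate weight:
  km 9 (N5, w=9) → cum 9
  km 12 (N6, w=9) → cum 18
  km 17 (N3, w=80) → cum 98
  km 21 (N4, w=100) → cum 198
  km 24 (N1, w=90) → cum 288
  km 27 (N7, w=30) → cum 318
  km 36 (N2, w=275) → cum 593  ≥ 341.5 → median here
  km 38 (N8, w=90) → cum 683
Optimal location: km 36.

x = 36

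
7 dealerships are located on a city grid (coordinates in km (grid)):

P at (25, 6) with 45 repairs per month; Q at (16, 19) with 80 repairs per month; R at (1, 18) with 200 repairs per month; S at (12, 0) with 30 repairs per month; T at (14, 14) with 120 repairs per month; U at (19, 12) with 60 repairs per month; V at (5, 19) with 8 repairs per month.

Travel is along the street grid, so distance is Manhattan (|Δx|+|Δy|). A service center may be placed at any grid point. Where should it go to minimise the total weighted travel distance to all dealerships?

(14, 18)

Manhattan distance separates: Σwᵢ(|x−xᵢ|+|y−yᵢ|) = Σwᵢ|x−xᵢ| + Σwᵢ|y−yᵢ|, so x and y are optimised independently as 1-D weighted medians.
Total weight W = 543; half = 271.5.
x-coordinate, sorted with cumulative weight:
  x=1 (R, w=200) cum 200
  x=5 (V, w=8) cum 208
  x=12 (S, w=30) cum 238
  x=14 (T, w=120) cum 358  ← median
  x=16 (Q, w=80) cum 438
  x=19 (U, w=60) cum 498
  x=25 (P, w=45) cum 543
⇒ x* = 14
y-coordinate, sorted with cumulative weight:
  y=0 (S, w=30) cum 30
  y=6 (P, w=45) cum 75
  y=12 (U, w=60) cum 135
  y=14 (T, w=120) cum 255
  y=18 (R, w=200) cum 455  ← median
  y=19 (Q, w=80) cum 535
  y=19 (V, w=8) cum 543
⇒ y* = 18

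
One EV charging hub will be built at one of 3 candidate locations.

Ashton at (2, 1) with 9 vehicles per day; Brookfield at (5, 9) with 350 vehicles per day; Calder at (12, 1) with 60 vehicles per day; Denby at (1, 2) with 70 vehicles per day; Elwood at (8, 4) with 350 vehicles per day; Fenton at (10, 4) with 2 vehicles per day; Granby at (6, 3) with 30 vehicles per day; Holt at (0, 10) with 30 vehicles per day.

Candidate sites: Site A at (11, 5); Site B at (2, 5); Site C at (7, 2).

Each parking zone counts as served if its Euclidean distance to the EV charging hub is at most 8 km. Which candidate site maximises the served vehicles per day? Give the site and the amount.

Coverage radius r = 8 km; a point is covered iff (Δx)²+(Δy)² ≤ 8² = 64.
  Site A (11, 5): covers {Brookfield, Calder, Elwood, Fenton, Granby} → 792
  Site B (2, 5): covers {Ashton, Brookfield, Denby, Elwood, Granby, Holt} → 839
  Site C (7, 2): covers {Ashton, Brookfield, Calder, Denby, Elwood, Fenton, Granby} → 871
Maximum coverage at Site C: 871 vehicles per day.

Site C, covering 871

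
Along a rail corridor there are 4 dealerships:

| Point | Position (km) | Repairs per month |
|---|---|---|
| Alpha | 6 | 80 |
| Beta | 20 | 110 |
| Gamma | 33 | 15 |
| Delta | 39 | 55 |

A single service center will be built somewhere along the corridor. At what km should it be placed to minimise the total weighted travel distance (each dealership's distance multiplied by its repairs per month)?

For a sum of weighted absolute distances on a line, the optimum is the weighted median (not the mean). Total weight W = 260; half-weight = 130.
Sort by position and accumulate weight:
  km 6 (Alpha, w=80) → cum 80
  km 20 (Beta, w=110) → cum 190  ≥ 130 → median here
  km 33 (Gamma, w=15) → cum 205
  km 39 (Delta, w=55) → cum 260
Optimal location: km 20.

x = 20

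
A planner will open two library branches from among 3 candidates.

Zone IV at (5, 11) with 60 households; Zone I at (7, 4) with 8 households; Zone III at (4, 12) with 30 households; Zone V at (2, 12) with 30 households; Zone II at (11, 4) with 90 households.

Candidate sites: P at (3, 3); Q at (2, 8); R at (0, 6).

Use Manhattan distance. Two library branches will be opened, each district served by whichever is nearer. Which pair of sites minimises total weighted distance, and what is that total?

{P, Q}, total 1510

Evaluate every pair (each demand assigned to the nearer of the two):
  {P, Q}: total = 1510
  {Q, R}: total = 1902
  {P, R}: total = 1990
Best pair: {P, Q} with total 1510.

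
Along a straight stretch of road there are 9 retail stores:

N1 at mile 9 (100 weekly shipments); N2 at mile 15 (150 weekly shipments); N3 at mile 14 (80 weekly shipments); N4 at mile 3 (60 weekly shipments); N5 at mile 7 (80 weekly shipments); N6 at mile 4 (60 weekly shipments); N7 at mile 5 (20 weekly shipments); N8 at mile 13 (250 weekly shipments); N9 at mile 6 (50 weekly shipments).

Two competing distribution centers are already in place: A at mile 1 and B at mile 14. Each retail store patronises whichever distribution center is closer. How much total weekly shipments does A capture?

The indifferent point is the midpoint (1+14)/2 = 7.5; retail stores left of it (closer to A at 1) go to A, those right go to B.
  N4 at 3 (w=60) → A
  N6 at 4 (w=60) → A
  N7 at 5 (w=20) → A
  N9 at 6 (w=50) → A
  N5 at 7 (w=80) → A
  N1 at 9 (w=100) → B
  N8 at 13 (w=250) → B
  N3 at 14 (w=80) → B
  N2 at 15 (w=150) → B
A captures 270; B captures 580.

270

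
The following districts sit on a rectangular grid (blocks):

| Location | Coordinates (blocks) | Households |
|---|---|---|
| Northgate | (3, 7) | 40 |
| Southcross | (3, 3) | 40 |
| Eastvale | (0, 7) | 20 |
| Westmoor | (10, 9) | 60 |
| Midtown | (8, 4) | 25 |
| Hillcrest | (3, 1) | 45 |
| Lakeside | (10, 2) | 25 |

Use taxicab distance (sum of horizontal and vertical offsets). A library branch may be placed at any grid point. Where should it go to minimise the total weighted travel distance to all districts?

Manhattan distance separates: Σwᵢ(|x−xᵢ|+|y−yᵢ|) = Σwᵢ|x−xᵢ| + Σwᵢ|y−yᵢ|, so x and y are optimised independently as 1-D weighted medians.
Total weight W = 255; half = 127.5.
x-coordinate, sorted with cumulative weight:
  x=0 (Eastvale, w=20) cum 20
  x=3 (Northgate, w=40) cum 60
  x=3 (Southcross, w=40) cum 100
  x=3 (Hillcrest, w=45) cum 145  ← median
  x=8 (Midtown, w=25) cum 170
  x=10 (Westmoor, w=60) cum 230
  x=10 (Lakeside, w=25) cum 255
⇒ x* = 3
y-coordinate, sorted with cumulative weight:
  y=1 (Hillcrest, w=45) cum 45
  y=2 (Lakeside, w=25) cum 70
  y=3 (Southcross, w=40) cum 110
  y=4 (Midtown, w=25) cum 135  ← median
  y=7 (Northgate, w=40) cum 175
  y=7 (Eastvale, w=20) cum 195
  y=9 (Westmoor, w=60) cum 255
⇒ y* = 4

(3, 4)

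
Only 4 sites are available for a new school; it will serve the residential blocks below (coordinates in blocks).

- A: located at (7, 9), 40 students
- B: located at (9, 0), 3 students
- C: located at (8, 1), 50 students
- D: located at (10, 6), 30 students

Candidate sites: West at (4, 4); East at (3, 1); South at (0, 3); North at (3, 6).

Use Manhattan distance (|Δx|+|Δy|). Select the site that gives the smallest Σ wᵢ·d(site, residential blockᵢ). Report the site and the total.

Total weighted distance at each candidate:
  West (4, 4): total = 937
  East (3, 1): total = 1111
  South (0, 3): total = 1446
  North (3, 6): total = 1026
Minimum is at West with total 937 blocks.

West, total 937 blocks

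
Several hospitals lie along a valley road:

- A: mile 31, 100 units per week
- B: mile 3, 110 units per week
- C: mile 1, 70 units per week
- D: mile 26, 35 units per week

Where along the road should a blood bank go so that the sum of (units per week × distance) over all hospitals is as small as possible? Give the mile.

x = 3

For a sum of weighted absolute distances on a line, the optimum is the weighted median (not the mean). Total weight W = 315; half-weight = 157.5.
Sort by position and accumulate weight:
  mile 1 (C, w=70) → cum 70
  mile 3 (B, w=110) → cum 180  ≥ 157.5 → median here
  mile 26 (D, w=35) → cum 215
  mile 31 (A, w=100) → cum 315
Optimal location: mile 3.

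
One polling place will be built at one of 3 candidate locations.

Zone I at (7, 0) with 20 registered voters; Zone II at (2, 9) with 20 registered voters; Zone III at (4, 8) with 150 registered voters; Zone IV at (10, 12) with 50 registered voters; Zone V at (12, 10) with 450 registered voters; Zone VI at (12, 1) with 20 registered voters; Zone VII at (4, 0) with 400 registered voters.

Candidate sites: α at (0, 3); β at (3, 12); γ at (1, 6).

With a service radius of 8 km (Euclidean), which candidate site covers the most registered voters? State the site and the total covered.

α, covering 590

Coverage radius r = 8 km; a point is covered iff (Δx)²+(Δy)² ≤ 8² = 64.
  α (0, 3): covers {Zone I, Zone II, Zone III, Zone VII} → 590
  β (3, 12): covers {Zone II, Zone III, Zone IV} → 220
  γ (1, 6): covers {Zone II, Zone III, Zone VII} → 570
Maximum coverage at α: 590 registered voters.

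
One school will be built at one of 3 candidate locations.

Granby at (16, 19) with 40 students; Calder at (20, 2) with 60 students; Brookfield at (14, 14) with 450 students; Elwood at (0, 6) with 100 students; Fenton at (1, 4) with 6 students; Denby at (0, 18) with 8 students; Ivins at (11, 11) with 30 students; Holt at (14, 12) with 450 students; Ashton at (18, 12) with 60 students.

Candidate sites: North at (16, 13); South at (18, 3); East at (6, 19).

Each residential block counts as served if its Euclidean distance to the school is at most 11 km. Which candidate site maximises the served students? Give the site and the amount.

Coverage radius r = 11 km; a point is covered iff (Δx)²+(Δy)² ≤ 11² = 121.
  North (16, 13): covers {Granby, Brookfield, Ivins, Holt, Ashton} → 1030
  South (18, 3): covers {Calder, Ivins, Holt, Ashton} → 600
  East (6, 19): covers {Granby, Brookfield, Denby, Ivins, Holt} → 978
Maximum coverage at North: 1030 students.

North, covering 1030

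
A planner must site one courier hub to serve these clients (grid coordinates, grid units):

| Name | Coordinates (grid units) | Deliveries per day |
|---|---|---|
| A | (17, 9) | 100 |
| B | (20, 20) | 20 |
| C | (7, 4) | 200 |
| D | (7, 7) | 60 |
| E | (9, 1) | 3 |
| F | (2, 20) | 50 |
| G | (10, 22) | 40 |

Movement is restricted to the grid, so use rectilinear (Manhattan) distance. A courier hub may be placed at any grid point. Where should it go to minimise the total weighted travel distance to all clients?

Manhattan distance separates: Σwᵢ(|x−xᵢ|+|y−yᵢ|) = Σwᵢ|x−xᵢ| + Σwᵢ|y−yᵢ|, so x and y are optimised independently as 1-D weighted medians.
Total weight W = 473; half = 236.5.
x-coordinate, sorted with cumulative weight:
  x=2 (F, w=50) cum 50
  x=7 (C, w=200) cum 250  ← median
  x=7 (D, w=60) cum 310
  x=9 (E, w=3) cum 313
  x=10 (G, w=40) cum 353
  x=17 (A, w=100) cum 453
  x=20 (B, w=20) cum 473
⇒ x* = 7
y-coordinate, sorted with cumulative weight:
  y=1 (E, w=3) cum 3
  y=4 (C, w=200) cum 203
  y=7 (D, w=60) cum 263  ← median
  y=9 (A, w=100) cum 363
  y=20 (B, w=20) cum 383
  y=20 (F, w=50) cum 433
  y=22 (G, w=40) cum 473
⇒ y* = 7

(7, 7)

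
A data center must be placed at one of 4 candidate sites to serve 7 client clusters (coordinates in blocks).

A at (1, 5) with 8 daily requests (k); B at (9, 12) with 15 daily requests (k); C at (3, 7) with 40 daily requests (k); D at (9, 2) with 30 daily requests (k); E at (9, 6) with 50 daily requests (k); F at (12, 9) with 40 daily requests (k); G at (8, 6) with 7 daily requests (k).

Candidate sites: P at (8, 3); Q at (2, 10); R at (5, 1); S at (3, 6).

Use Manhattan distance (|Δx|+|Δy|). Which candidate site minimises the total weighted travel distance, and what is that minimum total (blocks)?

Total weighted distance at each candidate:
  P (8, 3): total = 1263
  Q (2, 10): total = 1853
  R (5, 1): total = 1865
  S (3, 6): total = 1359
Minimum is at P with total 1263 blocks.

P, total 1263 blocks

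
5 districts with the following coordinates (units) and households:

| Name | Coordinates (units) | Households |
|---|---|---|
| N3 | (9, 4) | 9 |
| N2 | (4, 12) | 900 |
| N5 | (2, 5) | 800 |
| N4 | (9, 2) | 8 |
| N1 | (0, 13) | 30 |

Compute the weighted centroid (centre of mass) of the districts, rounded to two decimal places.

(3.06, 8.72)

The minimiser of Σwᵢ‖p−pᵢ‖² is the weighted centroid p* = (Σwᵢpᵢ)/(Σwᵢ).
Σwᵢ = 1747.
Σwᵢxᵢ = 9·9 + 900·4 + 800·2 + 8·9 + 30·0 = 5353.
Σwᵢyᵢ = 9·4 + 900·12 + 800·5 + 8·2 + 30·13 = 15242.
x* = 5353/1747 = 3.06, y* = 15242/1747 = 8.72.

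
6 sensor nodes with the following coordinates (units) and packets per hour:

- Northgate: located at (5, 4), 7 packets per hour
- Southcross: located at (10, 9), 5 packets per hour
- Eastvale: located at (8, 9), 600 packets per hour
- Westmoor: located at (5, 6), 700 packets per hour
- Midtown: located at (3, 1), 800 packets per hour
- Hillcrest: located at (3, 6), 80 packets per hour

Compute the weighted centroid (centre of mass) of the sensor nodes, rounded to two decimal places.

(5.03, 5.00)

The minimiser of Σwᵢ‖p−pᵢ‖² is the weighted centroid p* = (Σwᵢpᵢ)/(Σwᵢ).
Σwᵢ = 2192.
Σwᵢxᵢ = 7·5 + 5·10 + 600·8 + 700·5 + 800·3 + 80·3 = 11025.
Σwᵢyᵢ = 7·4 + 5·9 + 600·9 + 700·6 + 800·1 + 80·6 = 10953.
x* = 11025/2192 = 5.03, y* = 10953/2192 = 5.00.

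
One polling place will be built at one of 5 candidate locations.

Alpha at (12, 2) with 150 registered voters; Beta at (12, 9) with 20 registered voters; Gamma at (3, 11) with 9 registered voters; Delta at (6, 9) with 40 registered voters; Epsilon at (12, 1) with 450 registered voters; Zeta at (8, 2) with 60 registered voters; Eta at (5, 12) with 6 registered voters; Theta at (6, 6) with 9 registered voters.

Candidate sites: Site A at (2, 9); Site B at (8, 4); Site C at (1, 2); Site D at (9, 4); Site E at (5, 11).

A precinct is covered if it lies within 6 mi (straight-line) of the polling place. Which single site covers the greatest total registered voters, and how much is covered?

Site D, covering 729

Coverage radius r = 6 mi; a point is covered iff (Δx)²+(Δy)² ≤ 6² = 36.
  Site A (2, 9): covers {Gamma, Delta, Eta, Theta} → 64
  Site B (8, 4): covers {Alpha, Delta, Epsilon, Zeta, Theta} → 709
  Site C (1, 2): covers {none} → 0
  Site D (9, 4): covers {Alpha, Beta, Delta, Epsilon, Zeta, Theta} → 729
  Site E (5, 11): covers {Gamma, Delta, Eta, Theta} → 64
Maximum coverage at Site D: 729 registered voters.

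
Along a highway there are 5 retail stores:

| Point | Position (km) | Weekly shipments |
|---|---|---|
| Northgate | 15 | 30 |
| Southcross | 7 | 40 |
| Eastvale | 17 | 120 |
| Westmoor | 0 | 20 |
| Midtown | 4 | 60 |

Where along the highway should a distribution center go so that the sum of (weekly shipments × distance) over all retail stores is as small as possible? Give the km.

x = 15

For a sum of weighted absolute distances on a line, the optimum is the weighted median (not the mean). Total weight W = 270; half-weight = 135.
Sort by position and accumulate weight:
  km 0 (Westmoor, w=20) → cum 20
  km 4 (Midtown, w=60) → cum 80
  km 7 (Southcross, w=40) → cum 120
  km 15 (Northgate, w=30) → cum 150  ≥ 135 → median here
  km 17 (Eastvale, w=120) → cum 270
Optimal location: km 15.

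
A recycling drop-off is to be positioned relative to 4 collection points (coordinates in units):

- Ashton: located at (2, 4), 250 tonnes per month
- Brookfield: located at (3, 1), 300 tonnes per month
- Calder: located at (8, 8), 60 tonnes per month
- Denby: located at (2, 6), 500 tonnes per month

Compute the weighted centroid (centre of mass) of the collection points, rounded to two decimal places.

The minimiser of Σwᵢ‖p−pᵢ‖² is the weighted centroid p* = (Σwᵢpᵢ)/(Σwᵢ).
Σwᵢ = 1110.
Σwᵢxᵢ = 250·2 + 300·3 + 60·8 + 500·2 = 2880.
Σwᵢyᵢ = 250·4 + 300·1 + 60·8 + 500·6 = 4780.
x* = 2880/1110 = 2.59, y* = 4780/1110 = 4.31.

(2.59, 4.31)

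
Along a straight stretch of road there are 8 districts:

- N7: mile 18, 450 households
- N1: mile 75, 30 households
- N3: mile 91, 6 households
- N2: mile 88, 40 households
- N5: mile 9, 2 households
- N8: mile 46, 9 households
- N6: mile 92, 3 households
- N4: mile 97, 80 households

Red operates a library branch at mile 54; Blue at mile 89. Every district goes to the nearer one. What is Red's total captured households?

The indifferent point is the midpoint (54+89)/2 = 71.5; districts left of it (closer to Red at 54) go to Red, those right go to Blue.
  N5 at 9 (w=2) → Red
  N7 at 18 (w=450) → Red
  N8 at 46 (w=9) → Red
  N1 at 75 (w=30) → Blue
  N2 at 88 (w=40) → Blue
  N3 at 91 (w=6) → Blue
  N6 at 92 (w=3) → Blue
  N4 at 97 (w=80) → Blue
Red captures 461; Blue captures 159.

461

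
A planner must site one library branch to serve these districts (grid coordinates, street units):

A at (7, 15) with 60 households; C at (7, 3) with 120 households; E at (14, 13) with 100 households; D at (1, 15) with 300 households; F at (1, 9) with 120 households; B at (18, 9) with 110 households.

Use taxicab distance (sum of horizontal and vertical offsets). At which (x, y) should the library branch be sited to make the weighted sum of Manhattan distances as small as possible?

Manhattan distance separates: Σwᵢ(|x−xᵢ|+|y−yᵢ|) = Σwᵢ|x−xᵢ| + Σwᵢ|y−yᵢ|, so x and y are optimised independently as 1-D weighted medians.
Total weight W = 810; half = 405.
x-coordinate, sorted with cumulative weight:
  x=1 (D, w=300) cum 300
  x=1 (F, w=120) cum 420  ← median
  x=7 (A, w=60) cum 480
  x=7 (C, w=120) cum 600
  x=14 (E, w=100) cum 700
  x=18 (B, w=110) cum 810
⇒ x* = 1
y-coordinate, sorted with cumulative weight:
  y=3 (C, w=120) cum 120
  y=9 (F, w=120) cum 240
  y=9 (B, w=110) cum 350
  y=13 (E, w=100) cum 450  ← median
  y=15 (A, w=60) cum 510
  y=15 (D, w=300) cum 810
⇒ y* = 13

(1, 13)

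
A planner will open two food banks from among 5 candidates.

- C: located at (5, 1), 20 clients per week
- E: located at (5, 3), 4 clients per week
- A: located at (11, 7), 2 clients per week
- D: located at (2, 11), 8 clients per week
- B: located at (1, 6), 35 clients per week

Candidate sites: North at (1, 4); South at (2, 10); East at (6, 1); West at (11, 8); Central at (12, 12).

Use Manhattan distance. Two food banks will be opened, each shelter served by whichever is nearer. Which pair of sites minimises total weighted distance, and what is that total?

Evaluate every pair (each demand assigned to the nearer of the two):
  {North, East}: total = 188
  {South, East}: total = 237
  {North, South}: total = 262
  {North, West}: total = 296
  {North, Central}: total = 306
  {South, West}: total = 465
  {South, Central}: total = 475
  {East, West}: total = 480
  {East, Central}: total = 482
  {West, Central}: total = 814
Best pair: {North, East} with total 188.

{North, East}, total 188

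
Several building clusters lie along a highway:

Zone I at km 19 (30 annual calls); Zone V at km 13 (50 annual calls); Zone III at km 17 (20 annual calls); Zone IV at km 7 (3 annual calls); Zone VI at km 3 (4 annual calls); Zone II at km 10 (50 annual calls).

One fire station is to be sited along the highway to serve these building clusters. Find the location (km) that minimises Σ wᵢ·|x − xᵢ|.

x = 13

For a sum of weighted absolute distances on a line, the optimum is the weighted median (not the mean). Total weight W = 157; half-weight = 78.5.
Sort by position and accumulate weight:
  km 3 (Zone VI, w=4) → cum 4
  km 7 (Zone IV, w=3) → cum 7
  km 10 (Zone II, w=50) → cum 57
  km 13 (Zone V, w=50) → cum 107  ≥ 78.5 → median here
  km 17 (Zone III, w=20) → cum 127
  km 19 (Zone I, w=30) → cum 157
Optimal location: km 13.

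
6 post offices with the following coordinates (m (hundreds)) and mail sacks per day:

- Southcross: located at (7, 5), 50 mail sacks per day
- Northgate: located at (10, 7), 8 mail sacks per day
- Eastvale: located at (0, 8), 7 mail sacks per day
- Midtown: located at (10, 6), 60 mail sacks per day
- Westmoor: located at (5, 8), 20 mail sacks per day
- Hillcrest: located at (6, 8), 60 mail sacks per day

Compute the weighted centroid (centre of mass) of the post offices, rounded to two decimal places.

The minimiser of Σwᵢ‖p−pᵢ‖² is the weighted centroid p* = (Σwᵢpᵢ)/(Σwᵢ).
Σwᵢ = 205.
Σwᵢxᵢ = 50·7 + 8·10 + 7·0 + 60·10 + 20·5 + 60·6 = 1490.
Σwᵢyᵢ = 50·5 + 8·7 + 7·8 + 60·6 + 20·8 + 60·8 = 1362.
x* = 1490/205 = 7.27, y* = 1362/205 = 6.64.

(7.27, 6.64)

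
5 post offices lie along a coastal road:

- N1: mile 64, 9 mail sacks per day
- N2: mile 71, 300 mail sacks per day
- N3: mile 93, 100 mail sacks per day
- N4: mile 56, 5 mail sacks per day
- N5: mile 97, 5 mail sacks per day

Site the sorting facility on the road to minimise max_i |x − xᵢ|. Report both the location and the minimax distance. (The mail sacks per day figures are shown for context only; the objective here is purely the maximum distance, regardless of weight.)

location 76.5, max distance 20.5

The 1-center on a line is the midpoint of the two extreme points: leftmost at 56, rightmost at 97.
Optimal location = (56 + 97)/2 = 76.5; maximum distance = (97 − 56)/2 = 20.5.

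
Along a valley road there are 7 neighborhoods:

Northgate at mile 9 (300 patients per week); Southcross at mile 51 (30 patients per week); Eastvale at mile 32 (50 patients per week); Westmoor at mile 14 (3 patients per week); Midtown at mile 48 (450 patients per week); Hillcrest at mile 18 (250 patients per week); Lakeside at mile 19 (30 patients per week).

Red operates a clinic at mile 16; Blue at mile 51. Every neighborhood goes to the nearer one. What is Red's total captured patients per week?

633

The indifferent point is the midpoint (16+51)/2 = 33.5; neighborhoods left of it (closer to Red at 16) go to Red, those right go to Blue.
  Northgate at 9 (w=300) → Red
  Westmoor at 14 (w=3) → Red
  Hillcrest at 18 (w=250) → Red
  Lakeside at 19 (w=30) → Red
  Eastvale at 32 (w=50) → Red
  Midtown at 48 (w=450) → Blue
  Southcross at 51 (w=30) → Blue
Red captures 633; Blue captures 480.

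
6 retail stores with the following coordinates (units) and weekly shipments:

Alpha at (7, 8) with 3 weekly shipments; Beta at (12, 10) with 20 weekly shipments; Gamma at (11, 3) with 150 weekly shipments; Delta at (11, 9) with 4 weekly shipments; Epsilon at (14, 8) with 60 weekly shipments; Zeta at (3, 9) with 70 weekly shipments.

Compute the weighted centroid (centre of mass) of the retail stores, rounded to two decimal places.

The minimiser of Σwᵢ‖p−pᵢ‖² is the weighted centroid p* = (Σwᵢpᵢ)/(Σwᵢ).
Σwᵢ = 307.
Σwᵢxᵢ = 3·7 + 20·12 + 150·11 + 4·11 + 60·14 + 70·3 = 3005.
Σwᵢyᵢ = 3·8 + 20·10 + 150·3 + 4·9 + 60·8 + 70·9 = 1820.
x* = 3005/307 = 9.79, y* = 1820/307 = 5.93.

(9.79, 5.93)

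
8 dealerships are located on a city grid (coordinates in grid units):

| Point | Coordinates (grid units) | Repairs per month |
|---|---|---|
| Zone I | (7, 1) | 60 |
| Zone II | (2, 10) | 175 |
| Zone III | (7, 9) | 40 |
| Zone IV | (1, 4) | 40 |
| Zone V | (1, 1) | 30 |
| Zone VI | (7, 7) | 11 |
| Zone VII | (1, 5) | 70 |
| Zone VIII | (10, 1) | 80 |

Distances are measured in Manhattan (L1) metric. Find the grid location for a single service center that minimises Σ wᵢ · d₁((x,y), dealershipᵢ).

Manhattan distance separates: Σwᵢ(|x−xᵢ|+|y−yᵢ|) = Σwᵢ|x−xᵢ| + Σwᵢ|y−yᵢ|, so x and y are optimised independently as 1-D weighted medians.
Total weight W = 506; half = 253.
x-coordinate, sorted with cumulative weight:
  x=1 (Zone IV, w=40) cum 40
  x=1 (Zone V, w=30) cum 70
  x=1 (Zone VII, w=70) cum 140
  x=2 (Zone II, w=175) cum 315  ← median
  x=7 (Zone I, w=60) cum 375
  x=7 (Zone III, w=40) cum 415
  x=7 (Zone VI, w=11) cum 426
  x=10 (Zone VIII, w=80) cum 506
⇒ x* = 2
y-coordinate, sorted with cumulative weight:
  y=1 (Zone I, w=60) cum 60
  y=1 (Zone V, w=30) cum 90
  y=1 (Zone VIII, w=80) cum 170
  y=4 (Zone IV, w=40) cum 210
  y=5 (Zone VII, w=70) cum 280  ← median
  y=7 (Zone VI, w=11) cum 291
  y=9 (Zone III, w=40) cum 331
  y=10 (Zone II, w=175) cum 506
⇒ y* = 5

(2, 5)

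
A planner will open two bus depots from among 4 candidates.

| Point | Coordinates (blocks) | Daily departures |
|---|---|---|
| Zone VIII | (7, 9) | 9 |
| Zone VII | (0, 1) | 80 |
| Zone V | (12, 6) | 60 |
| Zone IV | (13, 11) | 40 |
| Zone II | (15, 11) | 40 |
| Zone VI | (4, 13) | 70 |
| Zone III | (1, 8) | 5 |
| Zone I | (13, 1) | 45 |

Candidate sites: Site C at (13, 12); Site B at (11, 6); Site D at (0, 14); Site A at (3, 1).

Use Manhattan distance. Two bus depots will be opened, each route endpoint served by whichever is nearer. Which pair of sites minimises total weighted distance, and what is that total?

Evaluate every pair (each demand assigned to the nearer of the two):
  {Site C, Site A}: total = 2096
  {Site B, Site A}: total = 2273
  {Site B, Site D}: total = 2503
  {Site C, Site D}: total = 2581
  {Site C, Site B}: total = 2638
  {Site D, Site A}: total = 3383
Best pair: {Site C, Site A} with total 2096.

{Site C, Site A}, total 2096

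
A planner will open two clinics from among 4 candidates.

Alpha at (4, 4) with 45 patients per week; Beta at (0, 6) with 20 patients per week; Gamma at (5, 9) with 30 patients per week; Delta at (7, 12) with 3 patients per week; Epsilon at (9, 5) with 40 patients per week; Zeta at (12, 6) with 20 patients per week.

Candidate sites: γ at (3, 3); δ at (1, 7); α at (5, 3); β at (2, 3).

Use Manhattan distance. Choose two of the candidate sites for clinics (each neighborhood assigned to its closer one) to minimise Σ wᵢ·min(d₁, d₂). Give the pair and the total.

Evaluate every pair (each demand assigned to the nearer of the two):
  {δ, α}: total = 783
  {α, β}: total = 843
  {γ, α}: total = 863
  {γ, δ}: total = 903
  {δ, β}: total = 988
  {γ, β}: total = 1029
Best pair: {δ, α} with total 783.

{δ, α}, total 783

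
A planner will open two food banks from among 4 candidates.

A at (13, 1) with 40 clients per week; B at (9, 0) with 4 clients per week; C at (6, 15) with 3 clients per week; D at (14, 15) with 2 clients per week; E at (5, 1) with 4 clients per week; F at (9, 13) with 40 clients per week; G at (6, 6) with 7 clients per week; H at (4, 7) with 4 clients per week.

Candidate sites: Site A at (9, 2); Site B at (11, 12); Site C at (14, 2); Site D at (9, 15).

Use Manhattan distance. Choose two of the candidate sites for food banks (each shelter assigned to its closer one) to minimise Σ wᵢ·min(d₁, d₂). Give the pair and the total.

{Site C, Site D}, total 383

Evaluate every pair (each demand assigned to the nearer of the two):
  {Site C, Site D}: total = 383
  {Site A, Site D}: total = 416
  {Site B, Site C}: total = 429
  {Site A, Site B}: total = 473
  {Site A, Site C}: total = 711
  {Site B, Site D}: total = 868
Best pair: {Site C, Site D} with total 383.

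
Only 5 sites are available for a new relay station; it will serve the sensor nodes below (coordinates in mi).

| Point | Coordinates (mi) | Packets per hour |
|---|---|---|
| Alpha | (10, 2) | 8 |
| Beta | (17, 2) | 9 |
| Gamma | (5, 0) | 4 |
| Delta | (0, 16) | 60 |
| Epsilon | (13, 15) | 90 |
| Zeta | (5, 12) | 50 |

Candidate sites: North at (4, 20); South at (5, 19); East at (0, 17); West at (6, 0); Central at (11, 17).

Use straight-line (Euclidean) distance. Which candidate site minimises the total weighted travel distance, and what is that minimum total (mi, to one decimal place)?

Central, total 1645.6 mi

Total weighted distance at each candidate:
  North (4, 20): total = 2100.9
  South (5, 19): total = 1909.9
  East (0, 17): total = 2016.5
  West (6, 0): total = 3257.5
  Central (11, 17): total = 1645.6
Minimum is at Central with total 1645.6 mi.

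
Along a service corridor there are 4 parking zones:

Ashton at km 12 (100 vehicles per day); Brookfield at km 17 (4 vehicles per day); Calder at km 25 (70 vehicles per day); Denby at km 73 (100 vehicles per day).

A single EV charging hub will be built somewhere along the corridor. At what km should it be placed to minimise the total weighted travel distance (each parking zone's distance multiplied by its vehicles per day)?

For a sum of weighted absolute distances on a line, the optimum is the weighted median (not the mean). Total weight W = 274; half-weight = 137.
Sort by position and accumulate weight:
  km 12 (Ashton, w=100) → cum 100
  km 17 (Brookfield, w=4) → cum 104
  km 25 (Calder, w=70) → cum 174  ≥ 137 → median here
  km 73 (Denby, w=100) → cum 274
Optimal location: km 25.

x = 25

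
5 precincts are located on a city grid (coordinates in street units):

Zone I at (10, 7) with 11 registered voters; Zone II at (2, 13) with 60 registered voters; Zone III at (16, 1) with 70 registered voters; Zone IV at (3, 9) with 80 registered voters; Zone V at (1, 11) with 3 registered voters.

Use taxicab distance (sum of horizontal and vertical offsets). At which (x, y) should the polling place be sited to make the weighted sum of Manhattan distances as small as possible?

(3, 9)

Manhattan distance separates: Σwᵢ(|x−xᵢ|+|y−yᵢ|) = Σwᵢ|x−xᵢ| + Σwᵢ|y−yᵢ|, so x and y are optimised independently as 1-D weighted medians.
Total weight W = 224; half = 112.
x-coordinate, sorted with cumulative weight:
  x=1 (Zone V, w=3) cum 3
  x=2 (Zone II, w=60) cum 63
  x=3 (Zone IV, w=80) cum 143  ← median
  x=10 (Zone I, w=11) cum 154
  x=16 (Zone III, w=70) cum 224
⇒ x* = 3
y-coordinate, sorted with cumulative weight:
  y=1 (Zone III, w=70) cum 70
  y=7 (Zone I, w=11) cum 81
  y=9 (Zone IV, w=80) cum 161  ← median
  y=11 (Zone V, w=3) cum 164
  y=13 (Zone II, w=60) cum 224
⇒ y* = 9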